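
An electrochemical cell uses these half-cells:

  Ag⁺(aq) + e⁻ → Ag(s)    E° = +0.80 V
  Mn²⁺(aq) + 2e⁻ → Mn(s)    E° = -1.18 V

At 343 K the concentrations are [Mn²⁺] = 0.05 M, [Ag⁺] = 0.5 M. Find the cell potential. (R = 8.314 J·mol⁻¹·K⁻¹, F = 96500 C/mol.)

2.00 V

The Ag⁺/Ag couple has the higher reduction potential and acts as the cathode, so E°_cell = +0.80 − (-1.18) = 1.98 V.
Balancing electrons gives n = 2; the reaction quotient is Q = [Mn²⁺]/[Ag⁺]^2 = 0.200.
E = E° − (RT/nF) ln Q = 1.98 − (8.314×343)/(2×96500) × (-1.609) = 1.980 + 0.024 = 2.004 V.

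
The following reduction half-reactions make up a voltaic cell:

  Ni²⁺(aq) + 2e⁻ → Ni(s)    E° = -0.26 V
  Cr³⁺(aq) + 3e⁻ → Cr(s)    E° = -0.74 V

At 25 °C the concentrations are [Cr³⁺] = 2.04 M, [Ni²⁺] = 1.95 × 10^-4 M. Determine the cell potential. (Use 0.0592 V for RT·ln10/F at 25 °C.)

The Ni²⁺/Ni couple has the higher reduction potential and acts as the cathode, so E°_cell = -0.26 − (-0.74) = 0.48 V.
Balancing electrons gives n = 6; the reaction quotient is Q = [Cr³⁺]^2/[Ni²⁺]^3 = 5.61 × 10^11.
At 25 °C, E = E° − (0.0592/n) log Q = 0.48 − (0.0592/6)(11.749) = 0.480 − 0.116 = 0.364 V.

0.364 V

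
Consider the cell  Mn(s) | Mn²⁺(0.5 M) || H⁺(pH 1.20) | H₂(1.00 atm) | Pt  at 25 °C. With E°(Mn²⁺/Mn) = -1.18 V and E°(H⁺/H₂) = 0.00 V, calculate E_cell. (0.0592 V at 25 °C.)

The hydrogen couple is the cathode, so E°_cell = 1.18 V; n = 2.
[H⁺] = 10^(−1.20) = 0.063 M, and Q = [Mn²⁺]·P(H₂) / [H⁺]^2 = 126.
E = E° − (0.0592/2) log Q = 1.18 − (0.0592/2)(2.099) = 1.118 V.

1.12 V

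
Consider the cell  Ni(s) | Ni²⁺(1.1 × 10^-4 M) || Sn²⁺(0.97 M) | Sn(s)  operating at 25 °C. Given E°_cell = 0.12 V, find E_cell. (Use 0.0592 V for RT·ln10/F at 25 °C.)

Balancing electrons gives n = 2; the reaction quotient is Q = [Ni²⁺]/[Sn²⁺] = 1.13 × 10^-4.
At 25 °C, E = E° − (0.0592/n) log Q = 0.12 − (0.0592/2)(-3.945) = 0.120 + 0.117 = 0.237 V.

0.237 V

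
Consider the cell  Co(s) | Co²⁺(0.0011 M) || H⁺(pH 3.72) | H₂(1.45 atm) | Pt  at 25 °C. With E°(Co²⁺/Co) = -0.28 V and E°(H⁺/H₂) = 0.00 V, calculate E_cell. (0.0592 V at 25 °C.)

The hydrogen couple is the cathode, so E°_cell = 0.28 V; n = 2.
[H⁺] = 10^(−3.72) = 1.9 × 10^-4 M, and Q = [Co²⁺]·P(H₂) / [H⁺]^2 = 4.39 × 10^4.
E = E° − (0.0592/2) log Q = 0.28 − (0.0592/2)(4.643) = 0.143 V.

0.14 V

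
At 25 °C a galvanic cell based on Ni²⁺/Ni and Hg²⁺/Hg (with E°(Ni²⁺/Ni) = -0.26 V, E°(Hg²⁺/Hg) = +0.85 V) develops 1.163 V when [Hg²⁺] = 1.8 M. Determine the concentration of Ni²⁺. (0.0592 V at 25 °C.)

From the Nernst equation, log Q = n(E° − E)/0.0592 = 2(1.11 − 1.163)/0.0592 = -1.791, so Q = 0.0162.
With Q = [Ni²⁺]/[Hg²⁺] and the known concentrations, [Ni²⁺] in the numerator gives [Ni²⁺] = 0.029 M.

0.029 M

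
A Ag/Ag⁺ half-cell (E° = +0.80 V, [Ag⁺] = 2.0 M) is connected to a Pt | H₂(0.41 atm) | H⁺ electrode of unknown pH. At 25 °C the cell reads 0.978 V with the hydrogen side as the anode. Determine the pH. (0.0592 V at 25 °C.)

E°_cell = 0.80 V and n = 2.
log Q = n(E° − E)/0.0592 = 2×(0.80 − 0.978)/0.0592 = -6.014.
With Q = [H⁺]^2 / ([Ag⁺]^2·P(H₂)), solving for [H⁺] gives log[H⁺] = -2.899, so pH = 2.90.

pH = 2.90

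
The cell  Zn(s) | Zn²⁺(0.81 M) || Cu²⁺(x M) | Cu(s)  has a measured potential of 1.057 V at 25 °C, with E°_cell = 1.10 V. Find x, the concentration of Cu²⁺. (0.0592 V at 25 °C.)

From the Nernst equation, log Q = n(E° − E)/0.0592 = 2(1.10 − 1.057)/0.0592 = 1.453, so Q = 28.4.
With Q = [Zn²⁺]/[Cu²⁺] and the known concentrations, [Cu²⁺] in the denominator gives [Cu²⁺] = 0.029 M.

0.029 M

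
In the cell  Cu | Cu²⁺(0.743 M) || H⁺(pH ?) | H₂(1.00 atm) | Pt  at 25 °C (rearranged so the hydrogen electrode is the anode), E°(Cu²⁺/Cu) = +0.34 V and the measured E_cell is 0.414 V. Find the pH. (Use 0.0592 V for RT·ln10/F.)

E°_cell = 0.34 V and n = 2.
log Q = n(E° − E)/0.0592 = 2×(0.34 − 0.414)/0.0592 = -2.500.
With Q = [H⁺]^2 / ([Cu²⁺]·P(H₂)), solving for [H⁺] gives log[H⁺] = -1.315, so pH = 1.31.

pH = 1.31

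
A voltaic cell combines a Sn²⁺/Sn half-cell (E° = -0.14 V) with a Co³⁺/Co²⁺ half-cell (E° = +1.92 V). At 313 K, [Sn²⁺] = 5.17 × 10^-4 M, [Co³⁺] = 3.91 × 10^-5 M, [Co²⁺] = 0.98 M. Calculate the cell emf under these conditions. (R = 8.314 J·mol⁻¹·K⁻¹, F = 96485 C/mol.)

1.89 V

The Co³⁺/Co²⁺ couple has the higher reduction potential and acts as the cathode, so E°_cell = +1.92 − (-0.14) = 2.06 V.
Balancing electrons gives n = 2; the reaction quotient is Q = [Sn²⁺]·[Co²⁺]^2/[Co³⁺]^2 = 3.25 × 10^5.
E = E° − (RT/nF) ln Q = 2.06 − (8.314×313)/(2×96485) × (12.691) = 2.060 − 0.171 = 1.889 V.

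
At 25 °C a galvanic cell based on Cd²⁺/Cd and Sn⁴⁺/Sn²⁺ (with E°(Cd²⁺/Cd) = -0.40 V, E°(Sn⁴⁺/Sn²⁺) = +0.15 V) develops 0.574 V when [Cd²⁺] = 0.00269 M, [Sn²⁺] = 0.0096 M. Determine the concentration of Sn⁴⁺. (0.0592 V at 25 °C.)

From the Nernst equation, log Q = n(E° − E)/0.0592 = 2(0.55 − 0.574)/0.0592 = -0.811, so Q = 0.155.
With Q = [Cd²⁺]·[Sn²⁺]/[Sn⁴⁺] and the known concentrations, [Sn⁴⁺] in the denominator gives [Sn⁴⁺] = 1.7 × 10^-4 M.

1.7 × 10^-4 M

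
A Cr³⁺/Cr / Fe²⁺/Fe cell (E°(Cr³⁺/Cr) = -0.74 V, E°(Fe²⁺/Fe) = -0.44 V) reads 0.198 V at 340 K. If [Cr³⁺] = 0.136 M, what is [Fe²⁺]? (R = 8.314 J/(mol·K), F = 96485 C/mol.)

From the Nernst equation, ln Q = nF(E° − E)/RT = 6×96485×(0.30 − 0.198)/(8.314×340) = 20.889, so Q = 1.18 × 10^9.
With Q = [Cr³⁺]^2/[Fe²⁺]^3 and the known concentrations, [Fe²⁺]^3 in the denominator gives [Fe²⁺] = 2.5 × 10^-4 M.

2.5 × 10^-4 M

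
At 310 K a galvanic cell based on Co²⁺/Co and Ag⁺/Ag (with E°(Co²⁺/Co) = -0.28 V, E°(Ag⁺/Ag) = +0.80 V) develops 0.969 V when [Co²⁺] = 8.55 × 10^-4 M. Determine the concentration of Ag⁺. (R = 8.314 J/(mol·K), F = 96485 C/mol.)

From the Nernst equation, ln Q = nF(E° − E)/RT = 2×96485×(1.08 − 0.969)/(8.314×310) = 8.311, so Q = 4070.
With Q = [Co²⁺]/[Ag⁺]^2 and the known concentrations, [Ag⁺]^2 in the denominator gives [Ag⁺] = 4.6 × 10^-4 M.

4.6 × 10^-4 M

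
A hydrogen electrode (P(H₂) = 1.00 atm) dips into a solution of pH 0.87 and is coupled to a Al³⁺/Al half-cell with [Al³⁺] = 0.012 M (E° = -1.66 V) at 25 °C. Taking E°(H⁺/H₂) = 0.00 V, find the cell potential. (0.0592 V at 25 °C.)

The hydrogen couple is the cathode, so E°_cell = 1.66 V; n = 6.
[H⁺] = 10^(−0.87) = 0.13 M, and Q = [Al³⁺]^2·P(H₂)^3 / [H⁺]^6 = 23.9.
E = E° − (0.0592/6) log Q = 1.66 − (0.0592/6)(1.378) = 1.646 V.

1.65 V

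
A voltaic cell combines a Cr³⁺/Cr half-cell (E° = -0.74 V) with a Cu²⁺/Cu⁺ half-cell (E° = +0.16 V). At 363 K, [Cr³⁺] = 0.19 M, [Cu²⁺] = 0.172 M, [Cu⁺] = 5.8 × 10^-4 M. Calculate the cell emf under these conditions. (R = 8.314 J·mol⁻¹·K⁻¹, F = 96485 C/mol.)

1.10 V

The Cu²⁺/Cu⁺ couple has the higher reduction potential and acts as the cathode, so E°_cell = +0.16 − (-0.74) = 0.90 V.
Balancing electrons gives n = 3; the reaction quotient is Q = [Cr³⁺]·[Cu⁺]^3/[Cu²⁺]^3 = 7.29 × 10^-9.
E = E° − (RT/nF) ln Q = 0.90 − (8.314×363)/(3×96485) × (-18.737) = 0.900 + 0.195 = 1.095 V.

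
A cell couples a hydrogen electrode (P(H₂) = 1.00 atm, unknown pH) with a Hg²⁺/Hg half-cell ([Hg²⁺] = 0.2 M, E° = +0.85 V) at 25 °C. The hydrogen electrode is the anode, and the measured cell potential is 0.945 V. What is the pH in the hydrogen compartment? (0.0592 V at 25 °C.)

E°_cell = 0.85 V and n = 2.
log Q = n(E° − E)/0.0592 = 2×(0.85 − 0.945)/0.0592 = -3.209.
With Q = [H⁺]^2 / ([Hg²⁺]·P(H₂)), solving for [H⁺] gives log[H⁺] = -1.954, so pH = 1.95.

pH = 1.95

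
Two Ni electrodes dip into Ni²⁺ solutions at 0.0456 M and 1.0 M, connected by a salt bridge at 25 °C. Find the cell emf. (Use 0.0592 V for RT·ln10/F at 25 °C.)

Both half-cells are Ni²⁺/Ni, so E°_cell = 0. The concentrated side is the cathode; the cell reaction moves Ni²⁺ from high to low concentration with n = 2.
Q = [Ni²⁺]_dilute/[Ni²⁺]_conc = 0.0456/1.0 = 0.0456.
E = 0 − (0.0592/2) log Q = −(0.0592/2)(-1.341) = 0.0397 V.

0.040 V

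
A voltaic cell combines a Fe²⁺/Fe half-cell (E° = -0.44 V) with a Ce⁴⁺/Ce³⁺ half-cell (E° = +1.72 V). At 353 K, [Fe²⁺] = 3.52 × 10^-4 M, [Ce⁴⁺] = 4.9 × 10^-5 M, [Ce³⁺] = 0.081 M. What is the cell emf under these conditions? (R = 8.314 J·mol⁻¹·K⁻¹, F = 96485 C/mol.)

2.06 V

The Ce⁴⁺/Ce³⁺ couple has the higher reduction potential and acts as the cathode, so E°_cell = +1.72 − (-0.44) = 2.16 V.
Balancing electrons gives n = 2; the reaction quotient is Q = [Fe²⁺]·[Ce³⁺]^2/[Ce⁴⁺]^2 = 962.
E = E° − (RT/nF) ln Q = 2.16 − (8.314×353)/(2×96485) × (6.869) = 2.160 − 0.104 = 2.056 V.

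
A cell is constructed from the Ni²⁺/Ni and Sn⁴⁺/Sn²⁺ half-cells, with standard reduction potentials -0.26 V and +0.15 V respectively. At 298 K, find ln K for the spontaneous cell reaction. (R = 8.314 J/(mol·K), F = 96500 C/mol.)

ln K = 31.9

E°_cell = +0.15 − (-0.26) = 0.41 V, with n = 2 electrons transferred.
At equilibrium E = 0, so the Nernst equation gives ln K = nFE°/RT = (2)(96500)(0.41)/((8.314)(298)) = 31.94.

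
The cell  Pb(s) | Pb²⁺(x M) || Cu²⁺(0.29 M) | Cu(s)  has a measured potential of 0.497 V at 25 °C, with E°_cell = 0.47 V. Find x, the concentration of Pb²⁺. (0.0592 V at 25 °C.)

0.036 M

From the Nernst equation, log Q = n(E° − E)/0.0592 = 2(0.47 − 0.497)/0.0592 = -0.912, so Q = 0.122.
With Q = [Pb²⁺]/[Cu²⁺] and the known concentrations, [Pb²⁺] in the numerator gives [Pb²⁺] = 0.036 M.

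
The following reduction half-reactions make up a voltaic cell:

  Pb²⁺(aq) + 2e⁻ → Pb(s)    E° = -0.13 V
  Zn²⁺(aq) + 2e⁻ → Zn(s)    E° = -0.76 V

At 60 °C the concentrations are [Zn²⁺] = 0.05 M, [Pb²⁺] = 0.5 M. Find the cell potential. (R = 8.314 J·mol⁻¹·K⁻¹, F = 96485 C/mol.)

0.663 V

The Pb²⁺/Pb couple has the higher reduction potential and acts as the cathode, so E°_cell = -0.13 − (-0.76) = 0.63 V.
Balancing electrons gives n = 2; the reaction quotient is Q = [Zn²⁺]/[Pb²⁺] = 0.100.
E = E° − (RT/nF) ln Q = 0.63 − (8.314×333)/(2×96485) × (-2.303) = 0.630 + 0.033 = 0.663 V.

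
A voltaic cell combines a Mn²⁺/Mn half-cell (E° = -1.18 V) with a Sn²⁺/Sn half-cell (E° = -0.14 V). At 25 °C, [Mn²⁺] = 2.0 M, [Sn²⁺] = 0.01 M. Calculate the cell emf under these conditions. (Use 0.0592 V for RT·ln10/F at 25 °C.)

0.972 V

The Sn²⁺/Sn couple has the higher reduction potential and acts as the cathode, so E°_cell = -0.14 − (-1.18) = 1.04 V.
Balancing electrons gives n = 2; the reaction quotient is Q = [Mn²⁺]/[Sn²⁺] = 200.
At 25 °C, E = E° − (0.0592/n) log Q = 1.04 − (0.0592/2)(2.301) = 1.040 − 0.068 = 0.972 V.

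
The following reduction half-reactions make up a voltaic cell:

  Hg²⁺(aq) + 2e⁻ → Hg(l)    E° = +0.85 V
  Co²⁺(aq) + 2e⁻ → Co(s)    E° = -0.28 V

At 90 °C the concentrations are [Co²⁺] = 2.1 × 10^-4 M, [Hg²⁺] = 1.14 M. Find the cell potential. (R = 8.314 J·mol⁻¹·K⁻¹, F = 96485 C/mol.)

The Hg²⁺/Hg couple has the higher reduction potential and acts as the cathode, so E°_cell = +0.85 − (-0.28) = 1.13 V.
Balancing electrons gives n = 2; the reaction quotient is Q = [Co²⁺]/[Hg²⁺] = 1.84 × 10^-4.
E = E° − (RT/nF) ln Q = 1.13 − (8.314×363)/(2×96485) × (-8.599) = 1.130 + 0.134 = 1.264 V.

1.26 V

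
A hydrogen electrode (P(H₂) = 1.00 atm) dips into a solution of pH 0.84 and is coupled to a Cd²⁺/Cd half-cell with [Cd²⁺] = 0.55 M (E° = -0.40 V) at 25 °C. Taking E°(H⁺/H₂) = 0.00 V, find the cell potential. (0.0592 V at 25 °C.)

The hydrogen couple is the cathode, so E°_cell = 0.40 V; n = 2.
[H⁺] = 10^(−0.84) = 0.14 M, and Q = [Cd²⁺]·P(H₂) / [H⁺]^2 = 26.3.
E = E° − (0.0592/2) log Q = 0.40 − (0.0592/2)(1.420) = 0.358 V.

0.36 V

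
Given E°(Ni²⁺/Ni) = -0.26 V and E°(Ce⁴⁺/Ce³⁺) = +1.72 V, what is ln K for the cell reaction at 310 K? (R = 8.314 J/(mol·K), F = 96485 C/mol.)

ln K = 148.2

E°_cell = +1.72 − (-0.26) = 1.98 V, with n = 2 electrons transferred.
At equilibrium E = 0, so the Nernst equation gives ln K = nFE°/RT = (2)(96485)(1.98)/((8.314)(310)) = 148.25.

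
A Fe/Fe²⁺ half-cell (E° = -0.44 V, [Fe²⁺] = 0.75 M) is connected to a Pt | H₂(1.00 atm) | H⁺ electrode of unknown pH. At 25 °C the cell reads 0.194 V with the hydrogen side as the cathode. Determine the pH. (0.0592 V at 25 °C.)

pH = 4.22

E°_cell = 0.44 V and n = 2.
log Q = n(E° − E)/0.0592 = 2×(0.44 − 0.194)/0.0592 = 8.311.
With Q = [Fe²⁺]·P(H₂) / [H⁺]^2, solving for [H⁺] gives log[H⁺] = -4.218, so pH = 4.22.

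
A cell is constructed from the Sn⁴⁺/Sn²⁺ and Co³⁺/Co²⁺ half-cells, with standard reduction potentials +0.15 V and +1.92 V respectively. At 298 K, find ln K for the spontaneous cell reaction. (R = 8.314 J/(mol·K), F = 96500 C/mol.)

ln K = 137.9

E°_cell = +1.92 − (+0.15) = 1.77 V, with n = 2 electrons transferred.
At equilibrium E = 0, so the Nernst equation gives ln K = nFE°/RT = (2)(96500)(1.77)/((8.314)(298)) = 137.88.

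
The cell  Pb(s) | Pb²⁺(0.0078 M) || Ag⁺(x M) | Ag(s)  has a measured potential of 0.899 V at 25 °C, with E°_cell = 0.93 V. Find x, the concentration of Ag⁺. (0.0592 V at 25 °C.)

From the Nernst equation, log Q = n(E° − E)/0.0592 = 2(0.93 − 0.899)/0.0592 = 1.047, so Q = 11.2.
With Q = [Pb²⁺]/[Ag⁺]^2 and the known concentrations, [Ag⁺]^2 in the denominator gives [Ag⁺] = 0.026 M.

0.026 M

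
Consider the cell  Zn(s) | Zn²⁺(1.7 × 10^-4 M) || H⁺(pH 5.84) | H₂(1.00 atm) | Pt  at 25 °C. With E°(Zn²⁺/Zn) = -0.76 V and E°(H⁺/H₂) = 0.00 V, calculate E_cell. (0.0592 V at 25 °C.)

0.53 V

The hydrogen couple is the cathode, so E°_cell = 0.76 V; n = 2.
[H⁺] = 10^(−5.84) = 1.4 × 10^-6 M, and Q = [Zn²⁺]·P(H₂) / [H⁺]^2 = 8.14 × 10^7.
E = E° − (0.0592/2) log Q = 0.76 − (0.0592/2)(7.910) = 0.526 V.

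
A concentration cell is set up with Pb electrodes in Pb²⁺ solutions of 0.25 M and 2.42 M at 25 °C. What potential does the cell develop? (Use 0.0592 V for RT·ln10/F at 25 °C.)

Both half-cells are Pb²⁺/Pb, so E°_cell = 0. The concentrated side is the cathode; the cell reaction moves Pb²⁺ from high to low concentration with n = 2.
Q = [Pb²⁺]_dilute/[Pb²⁺]_conc = 0.25/2.42 = 0.103.
E = 0 − (0.0592/2) log Q = −(0.0592/2)(-0.986) = 0.0292 V.

0.029 V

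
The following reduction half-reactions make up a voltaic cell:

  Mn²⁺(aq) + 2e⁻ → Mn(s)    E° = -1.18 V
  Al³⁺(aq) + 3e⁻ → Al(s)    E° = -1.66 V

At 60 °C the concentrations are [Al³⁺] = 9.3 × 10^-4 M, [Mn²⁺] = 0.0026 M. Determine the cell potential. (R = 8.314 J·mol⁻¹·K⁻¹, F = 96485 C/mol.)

0.461 V

The Mn²⁺/Mn couple has the higher reduction potential and acts as the cathode, so E°_cell = -1.18 − (-1.66) = 0.48 V.
Balancing electrons gives n = 6; the reaction quotient is Q = [Al³⁺]^2/[Mn²⁺]^3 = 49.2.
E = E° − (RT/nF) ln Q = 0.48 − (8.314×333)/(6×96485) × (3.896) = 0.480 − 0.019 = 0.461 V.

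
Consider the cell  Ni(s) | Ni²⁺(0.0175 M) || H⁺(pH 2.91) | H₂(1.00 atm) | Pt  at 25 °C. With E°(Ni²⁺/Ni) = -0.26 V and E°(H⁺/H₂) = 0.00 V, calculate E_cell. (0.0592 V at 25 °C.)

The hydrogen couple is the cathode, so E°_cell = 0.26 V; n = 2.
[H⁺] = 10^(−2.91) = 0.0012 M, and Q = [Ni²⁺]·P(H₂) / [H⁺]^2 = 1.16 × 10^4.
E = E° − (0.0592/2) log Q = 0.26 − (0.0592/2)(4.063) = 0.140 V.

0.14 V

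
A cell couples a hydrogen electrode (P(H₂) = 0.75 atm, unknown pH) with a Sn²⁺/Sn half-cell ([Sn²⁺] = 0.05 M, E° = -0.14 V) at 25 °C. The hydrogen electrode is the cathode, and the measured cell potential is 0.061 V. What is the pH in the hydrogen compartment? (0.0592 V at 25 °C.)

E°_cell = 0.14 V and n = 2.
log Q = n(E° − E)/0.0592 = 2×(0.14 − 0.061)/0.0592 = 2.669.
With Q = [Sn²⁺]·P(H₂) / [H⁺]^2, solving for [H⁺] gives log[H⁺] = -2.047, so pH = 2.05.

pH = 2.05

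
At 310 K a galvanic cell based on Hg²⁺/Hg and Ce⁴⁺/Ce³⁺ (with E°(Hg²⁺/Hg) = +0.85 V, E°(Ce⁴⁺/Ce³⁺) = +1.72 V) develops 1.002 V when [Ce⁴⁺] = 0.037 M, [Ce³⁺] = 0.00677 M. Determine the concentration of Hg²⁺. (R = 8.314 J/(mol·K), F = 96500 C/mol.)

From the Nernst equation, ln Q = nF(E° − E)/RT = 2×96500×(0.87 − 1.002)/(8.314×310) = -9.885, so Q = 5.1 × 10^-5.
With Q = [Hg²⁺]·[Ce³⁺]^2/[Ce⁴⁺]^2 and the known concentrations, [Hg²⁺] in the numerator gives [Hg²⁺] = 0.0015 M.

0.0015 M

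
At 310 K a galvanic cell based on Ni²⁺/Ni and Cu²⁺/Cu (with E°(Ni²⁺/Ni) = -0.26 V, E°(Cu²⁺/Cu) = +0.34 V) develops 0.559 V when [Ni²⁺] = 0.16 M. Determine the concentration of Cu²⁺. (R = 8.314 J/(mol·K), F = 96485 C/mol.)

0.0074 M

From the Nernst equation, ln Q = nF(E° − E)/RT = 2×96485×(0.60 − 0.559)/(8.314×310) = 3.070, so Q = 21.5.
With Q = [Ni²⁺]/[Cu²⁺] and the known concentrations, [Cu²⁺] in the denominator gives [Cu²⁺] = 0.0074 M.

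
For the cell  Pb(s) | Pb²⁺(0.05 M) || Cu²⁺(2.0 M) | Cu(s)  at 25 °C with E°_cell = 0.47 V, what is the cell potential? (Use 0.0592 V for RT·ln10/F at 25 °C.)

0.517 V

Balancing electrons gives n = 2; the reaction quotient is Q = [Pb²⁺]/[Cu²⁺] = 0.0250.
At 25 °C, E = E° − (0.0592/n) log Q = 0.47 − (0.0592/2)(-1.602) = 0.470 + 0.047 = 0.517 V.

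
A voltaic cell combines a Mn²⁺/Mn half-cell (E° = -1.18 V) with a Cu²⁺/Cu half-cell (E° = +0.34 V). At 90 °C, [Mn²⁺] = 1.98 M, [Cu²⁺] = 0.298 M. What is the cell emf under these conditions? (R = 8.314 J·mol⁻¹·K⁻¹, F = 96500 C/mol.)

The Cu²⁺/Cu couple has the higher reduction potential and acts as the cathode, so E°_cell = +0.34 − (-1.18) = 1.52 V.
Balancing electrons gives n = 2; the reaction quotient is Q = [Mn²⁺]/[Cu²⁺] = 6.64.
E = E° − (RT/nF) ln Q = 1.52 − (8.314×363)/(2×96500) × (1.894) = 1.520 − 0.030 = 1.490 V.

1.49 V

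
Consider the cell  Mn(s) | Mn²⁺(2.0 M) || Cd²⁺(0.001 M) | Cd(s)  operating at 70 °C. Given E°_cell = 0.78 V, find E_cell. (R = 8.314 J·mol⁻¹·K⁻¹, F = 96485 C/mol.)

0.668 V

Balancing electrons gives n = 2; the reaction quotient is Q = [Mn²⁺]/[Cd²⁺] = 2000.
E = E° − (RT/nF) ln Q = 0.78 − (8.314×343)/(2×96485) × (7.601) = 0.780 − 0.112 = 0.668 V.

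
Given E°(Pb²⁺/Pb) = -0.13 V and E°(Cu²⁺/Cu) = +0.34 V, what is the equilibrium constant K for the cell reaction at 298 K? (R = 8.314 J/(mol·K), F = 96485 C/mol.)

E°_cell = +0.34 − (-0.13) = 0.47 V, with n = 2 electrons transferred.
At equilibrium E = 0, so the Nernst equation gives ln K = nFE°/RT = (2)(96485)(0.47)/((8.314)(298)) = 36.61.
K = e^36.61 = 7.9 × 10^15.

7.9 × 10^15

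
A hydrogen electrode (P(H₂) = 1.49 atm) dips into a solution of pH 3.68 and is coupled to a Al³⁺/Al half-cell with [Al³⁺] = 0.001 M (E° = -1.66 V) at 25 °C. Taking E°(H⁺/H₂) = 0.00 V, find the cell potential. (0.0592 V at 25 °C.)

The hydrogen couple is the cathode, so E°_cell = 1.66 V; n = 6.
[H⁺] = 10^(−3.68) = 2.1 × 10^-4 M, and Q = [Al³⁺]^2·P(H₂)^3 / [H⁺]^6 = 3.98 × 10^16.
E = E° − (0.0592/6) log Q = 1.66 − (0.0592/6)(16.600) = 1.496 V.

1.50 V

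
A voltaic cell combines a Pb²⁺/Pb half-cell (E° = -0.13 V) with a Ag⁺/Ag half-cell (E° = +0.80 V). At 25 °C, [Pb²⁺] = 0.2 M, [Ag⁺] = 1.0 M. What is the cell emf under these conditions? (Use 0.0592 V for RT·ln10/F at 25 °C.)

0.951 V

The Ag⁺/Ag couple has the higher reduction potential and acts as the cathode, so E°_cell = +0.80 − (-0.13) = 0.93 V.
Balancing electrons gives n = 2; the reaction quotient is Q = [Pb²⁺]/[Ag⁺]^2 = 0.200.
At 25 °C, E = E° − (0.0592/n) log Q = 0.93 − (0.0592/2)(-0.699) = 0.930 + 0.021 = 0.951 V.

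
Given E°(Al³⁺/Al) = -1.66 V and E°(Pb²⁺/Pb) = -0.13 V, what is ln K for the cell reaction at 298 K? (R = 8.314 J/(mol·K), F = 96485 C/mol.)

E°_cell = -0.13 − (-1.66) = 1.53 V, with n = 6 electrons transferred.
At equilibrium E = 0, so the Nernst equation gives ln K = nFE°/RT = (6)(96485)(1.53)/((8.314)(298)) = 357.50.

ln K = 357.5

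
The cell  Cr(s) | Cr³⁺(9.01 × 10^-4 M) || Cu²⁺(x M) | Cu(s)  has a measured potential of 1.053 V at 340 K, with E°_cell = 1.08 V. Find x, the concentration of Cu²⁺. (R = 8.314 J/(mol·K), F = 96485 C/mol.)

From the Nernst equation, ln Q = nF(E° − E)/RT = 6×96485×(1.08 − 1.053)/(8.314×340) = 5.530, so Q = 252.
With Q = [Cr³⁺]^2/[Cu²⁺]^3 and the known concentrations, [Cu²⁺]^3 in the denominator gives [Cu²⁺] = 0.0015 M.

0.0015 M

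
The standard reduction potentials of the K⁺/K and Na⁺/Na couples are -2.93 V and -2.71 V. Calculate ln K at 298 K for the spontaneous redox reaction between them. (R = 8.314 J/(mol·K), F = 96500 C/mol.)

E°_cell = -2.71 − (-2.93) = 0.22 V, with n = 1 electron transferred.
At equilibrium E = 0, so the Nernst equation gives ln K = nFE°/RT = (1)(96500)(0.22)/((8.314)(298)) = 8.57.

ln K = 8.6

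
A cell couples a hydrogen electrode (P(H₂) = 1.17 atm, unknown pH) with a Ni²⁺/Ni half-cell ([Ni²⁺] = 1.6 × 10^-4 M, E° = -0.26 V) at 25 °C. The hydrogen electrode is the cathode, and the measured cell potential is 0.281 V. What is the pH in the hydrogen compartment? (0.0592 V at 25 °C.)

E°_cell = 0.26 V and n = 2.
log Q = n(E° − E)/0.0592 = 2×(0.26 − 0.281)/0.0592 = -0.709.
With Q = [Ni²⁺]·P(H₂) / [H⁺]^2, solving for [H⁺] gives log[H⁺] = -1.509, so pH = 1.51.

pH = 1.51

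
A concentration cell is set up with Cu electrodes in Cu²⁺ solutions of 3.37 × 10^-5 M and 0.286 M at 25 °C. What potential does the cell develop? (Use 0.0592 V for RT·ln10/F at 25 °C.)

0.12 V

Both half-cells are Cu²⁺/Cu, so E°_cell = 0. The concentrated side is the cathode; the cell reaction moves Cu²⁺ from high to low concentration with n = 2.
Q = [Cu²⁺]_dilute/[Cu²⁺]_conc = 3.37 × 10^-5/0.286 = 1.18 × 10^-4.
E = 0 − (0.0592/2) log Q = −(0.0592/2)(-3.929) = 0.1163 V.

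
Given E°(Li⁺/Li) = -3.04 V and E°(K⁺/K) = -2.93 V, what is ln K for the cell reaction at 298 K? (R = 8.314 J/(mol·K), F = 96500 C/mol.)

ln K = 4.3

E°_cell = -2.93 − (-3.04) = 0.11 V, with n = 1 electron transferred.
At equilibrium E = 0, so the Nernst equation gives ln K = nFE°/RT = (1)(96500)(0.11)/((8.314)(298)) = 4.28.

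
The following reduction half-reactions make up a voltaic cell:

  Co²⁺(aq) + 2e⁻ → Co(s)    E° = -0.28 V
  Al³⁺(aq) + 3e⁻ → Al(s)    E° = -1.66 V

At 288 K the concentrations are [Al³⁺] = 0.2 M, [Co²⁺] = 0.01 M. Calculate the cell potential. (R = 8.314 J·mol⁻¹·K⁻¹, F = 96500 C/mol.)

The Co²⁺/Co couple has the higher reduction potential and acts as the cathode, so E°_cell = -0.28 − (-1.66) = 1.38 V.
Balancing electrons gives n = 6; the reaction quotient is Q = [Al³⁺]^2/[Co²⁺]^3 = 4 × 10^4.
E = E° − (RT/nF) ln Q = 1.38 − (8.314×288)/(6×96500) × (10.597) = 1.380 − 0.044 = 1.336 V.

1.34 V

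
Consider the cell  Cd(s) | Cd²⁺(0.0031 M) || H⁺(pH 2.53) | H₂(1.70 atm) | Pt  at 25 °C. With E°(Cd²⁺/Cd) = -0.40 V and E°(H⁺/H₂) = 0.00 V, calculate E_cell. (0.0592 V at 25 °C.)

0.32 V

The hydrogen couple is the cathode, so E°_cell = 0.40 V; n = 2.
[H⁺] = 10^(−2.53) = 0.0030 M, and Q = [Cd²⁺]·P(H₂) / [H⁺]^2 = 605.
E = E° − (0.0592/2) log Q = 0.40 − (0.0592/2)(2.782) = 0.318 V.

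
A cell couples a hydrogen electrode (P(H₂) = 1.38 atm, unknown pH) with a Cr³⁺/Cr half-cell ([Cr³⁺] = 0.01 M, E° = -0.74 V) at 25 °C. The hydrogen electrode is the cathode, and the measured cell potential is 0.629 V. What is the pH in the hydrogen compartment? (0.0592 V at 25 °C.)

pH = 2.47

E°_cell = 0.74 V and n = 6.
log Q = n(E° − E)/0.0592 = 6×(0.74 − 0.629)/0.0592 = 11.250.
With Q = [Cr³⁺]^2·P(H₂)^3 / [H⁺]^6, solving for [H⁺] gives log[H⁺] = -2.472, so pH = 2.47.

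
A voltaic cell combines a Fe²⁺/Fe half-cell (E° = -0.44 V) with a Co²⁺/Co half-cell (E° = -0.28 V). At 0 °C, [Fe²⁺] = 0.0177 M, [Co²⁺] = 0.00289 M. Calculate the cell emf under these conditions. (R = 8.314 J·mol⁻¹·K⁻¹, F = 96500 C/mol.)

The Co²⁺/Co couple has the higher reduction potential and acts as the cathode, so E°_cell = -0.28 − (-0.44) = 0.16 V.
Balancing electrons gives n = 2; the reaction quotient is Q = [Fe²⁺]/[Co²⁺] = 6.12.
E = E° − (RT/nF) ln Q = 0.16 − (8.314×273)/(2×96500) × (1.812) = 0.160 − 0.021 = 0.139 V.

0.139 V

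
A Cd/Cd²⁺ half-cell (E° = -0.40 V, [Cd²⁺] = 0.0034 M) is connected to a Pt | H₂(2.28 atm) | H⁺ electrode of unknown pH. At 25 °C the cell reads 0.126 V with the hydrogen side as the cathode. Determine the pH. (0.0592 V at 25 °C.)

E°_cell = 0.40 V and n = 2.
log Q = n(E° − E)/0.0592 = 2×(0.40 − 0.126)/0.0592 = 9.257.
With Q = [Cd²⁺]·P(H₂) / [H⁺]^2, solving for [H⁺] gives log[H⁺] = -5.684, so pH = 5.68.

pH = 5.68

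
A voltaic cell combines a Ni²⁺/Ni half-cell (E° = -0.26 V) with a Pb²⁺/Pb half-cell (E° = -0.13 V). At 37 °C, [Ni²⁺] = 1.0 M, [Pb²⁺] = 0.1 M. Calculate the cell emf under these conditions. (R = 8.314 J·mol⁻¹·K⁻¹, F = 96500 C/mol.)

The Pb²⁺/Pb couple has the higher reduction potential and acts as the cathode, so E°_cell = -0.13 − (-0.26) = 0.13 V.
Balancing electrons gives n = 2; the reaction quotient is Q = [Ni²⁺]/[Pb²⁺] = 10.0.
E = E° − (RT/nF) ln Q = 0.13 − (8.314×310)/(2×96500) × (2.303) = 0.130 − 0.031 = 0.099 V.

0.099 V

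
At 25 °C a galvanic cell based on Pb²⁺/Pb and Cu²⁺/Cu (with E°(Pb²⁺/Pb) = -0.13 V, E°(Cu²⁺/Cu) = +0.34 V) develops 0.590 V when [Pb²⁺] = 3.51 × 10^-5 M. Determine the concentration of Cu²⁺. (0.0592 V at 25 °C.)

From the Nernst equation, log Q = n(E° − E)/0.0592 = 2(0.47 − 0.590)/0.0592 = -4.054, so Q = 8.83 × 10^-5.
With Q = [Pb²⁺]/[Cu²⁺] and the known concentrations, [Cu²⁺] in the denominator gives [Cu²⁺] = 0.4 M.

0.4 M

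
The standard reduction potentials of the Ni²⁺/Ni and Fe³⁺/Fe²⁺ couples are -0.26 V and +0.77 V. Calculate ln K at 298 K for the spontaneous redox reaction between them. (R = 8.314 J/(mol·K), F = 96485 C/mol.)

E°_cell = +0.77 − (-0.26) = 1.03 V, with n = 2 electrons transferred.
At equilibrium E = 0, so the Nernst equation gives ln K = nFE°/RT = (2)(96485)(1.03)/((8.314)(298)) = 80.22.

ln K = 80.2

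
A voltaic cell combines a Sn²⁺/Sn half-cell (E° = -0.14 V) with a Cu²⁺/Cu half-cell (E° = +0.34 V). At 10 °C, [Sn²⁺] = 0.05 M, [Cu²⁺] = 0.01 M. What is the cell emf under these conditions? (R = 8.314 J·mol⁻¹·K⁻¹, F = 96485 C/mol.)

0.460 V

The Cu²⁺/Cu couple has the higher reduction potential and acts as the cathode, so E°_cell = +0.34 − (-0.14) = 0.48 V.
Balancing electrons gives n = 2; the reaction quotient is Q = [Sn²⁺]/[Cu²⁺] = 5.00.
E = E° − (RT/nF) ln Q = 0.48 − (8.314×283)/(2×96485) × (1.609) = 0.480 − 0.020 = 0.460 V.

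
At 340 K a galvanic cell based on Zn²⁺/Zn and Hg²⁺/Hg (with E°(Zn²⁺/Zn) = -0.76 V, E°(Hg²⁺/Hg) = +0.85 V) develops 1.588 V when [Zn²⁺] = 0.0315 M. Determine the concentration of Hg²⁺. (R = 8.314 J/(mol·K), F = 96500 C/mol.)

0.007 M

From the Nernst equation, ln Q = nF(E° − E)/RT = 2×96500×(1.61 − 1.588)/(8.314×340) = 1.502, so Q = 4.49.
With Q = [Zn²⁺]/[Hg²⁺] and the known concentrations, [Hg²⁺] in the denominator gives [Hg²⁺] = 0.007 M.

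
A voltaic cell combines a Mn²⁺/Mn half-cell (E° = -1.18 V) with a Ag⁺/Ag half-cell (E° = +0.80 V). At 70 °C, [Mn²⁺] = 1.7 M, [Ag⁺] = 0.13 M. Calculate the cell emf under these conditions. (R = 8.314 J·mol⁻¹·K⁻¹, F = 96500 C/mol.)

The Ag⁺/Ag couple has the higher reduction potential and acts as the cathode, so E°_cell = +0.80 − (-1.18) = 1.98 V.
Balancing electrons gives n = 2; the reaction quotient is Q = [Mn²⁺]/[Ag⁺]^2 = 101.
E = E° − (RT/nF) ln Q = 1.98 − (8.314×343)/(2×96500) × (4.611) = 1.980 − 0.068 = 1.912 V.

1.91 V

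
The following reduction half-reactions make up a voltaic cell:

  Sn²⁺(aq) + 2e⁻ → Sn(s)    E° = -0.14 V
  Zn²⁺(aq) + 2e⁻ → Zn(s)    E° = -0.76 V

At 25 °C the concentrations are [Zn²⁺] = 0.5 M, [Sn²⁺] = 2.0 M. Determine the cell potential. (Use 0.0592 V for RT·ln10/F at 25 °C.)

The Sn²⁺/Sn couple has the higher reduction potential and acts as the cathode, so E°_cell = -0.14 − (-0.76) = 0.62 V.
Balancing electrons gives n = 2; the reaction quotient is Q = [Zn²⁺]/[Sn²⁺] = 0.250.
At 25 °C, E = E° − (0.0592/n) log Q = 0.62 − (0.0592/2)(-0.602) = 0.620 + 0.018 = 0.638 V.

0.638 V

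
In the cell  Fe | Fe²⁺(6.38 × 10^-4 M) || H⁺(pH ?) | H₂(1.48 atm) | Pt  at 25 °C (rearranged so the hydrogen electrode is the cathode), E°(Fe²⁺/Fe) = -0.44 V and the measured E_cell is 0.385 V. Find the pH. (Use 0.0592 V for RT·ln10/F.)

E°_cell = 0.44 V and n = 2.
log Q = n(E° − E)/0.0592 = 2×(0.44 − 0.385)/0.0592 = 1.858.
With Q = [Fe²⁺]·P(H₂) / [H⁺]^2, solving for [H⁺] gives log[H⁺] = -2.442, so pH = 2.44.

pH = 2.44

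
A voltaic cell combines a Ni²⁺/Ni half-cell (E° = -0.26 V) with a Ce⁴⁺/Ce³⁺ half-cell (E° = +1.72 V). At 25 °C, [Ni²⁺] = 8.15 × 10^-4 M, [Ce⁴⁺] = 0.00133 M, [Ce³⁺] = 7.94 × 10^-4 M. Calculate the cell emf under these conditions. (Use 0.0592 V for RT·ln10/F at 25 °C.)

2.08 V

The Ce⁴⁺/Ce³⁺ couple has the higher reduction potential and acts as the cathode, so E°_cell = +1.72 − (-0.26) = 1.98 V.
Balancing electrons gives n = 2; the reaction quotient is Q = [Ni²⁺]·[Ce³⁺]^2/[Ce⁴⁺]^2 = 2.9 × 10^-4.
At 25 °C, E = E° − (0.0592/n) log Q = 1.98 − (0.0592/2)(-3.537) = 1.980 + 0.105 = 2.085 V.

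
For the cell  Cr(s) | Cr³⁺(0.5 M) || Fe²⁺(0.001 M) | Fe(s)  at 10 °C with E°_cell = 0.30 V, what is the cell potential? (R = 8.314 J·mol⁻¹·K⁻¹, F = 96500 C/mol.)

0.221 V

Balancing electrons gives n = 6; the reaction quotient is Q = [Cr³⁺]^2/[Fe²⁺]^3 = 2.5 × 10^8.
E = E° − (RT/nF) ln Q = 0.30 − (8.314×283)/(6×96500) × (19.337) = 0.300 − 0.079 = 0.221 V.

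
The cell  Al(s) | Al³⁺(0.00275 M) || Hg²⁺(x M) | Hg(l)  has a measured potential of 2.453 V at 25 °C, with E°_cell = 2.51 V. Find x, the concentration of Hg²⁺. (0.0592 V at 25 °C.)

2.3 × 10^-4 M

From the Nernst equation, log Q = n(E° − E)/0.0592 = 6(2.51 − 2.453)/0.0592 = 5.777, so Q = 5.98 × 10^5.
With Q = [Al³⁺]^2/[Hg²⁺]^3 and the known concentrations, [Hg²⁺]^3 in the denominator gives [Hg²⁺] = 2.3 × 10^-4 M.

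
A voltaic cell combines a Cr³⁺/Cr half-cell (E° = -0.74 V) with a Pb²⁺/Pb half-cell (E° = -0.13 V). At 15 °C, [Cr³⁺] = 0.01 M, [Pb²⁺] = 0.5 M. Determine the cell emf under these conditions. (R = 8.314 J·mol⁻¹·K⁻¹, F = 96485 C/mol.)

The Pb²⁺/Pb couple has the higher reduction potential and acts as the cathode, so E°_cell = -0.13 − (-0.74) = 0.61 V.
Balancing electrons gives n = 6; the reaction quotient is Q = [Cr³⁺]^2/[Pb²⁺]^3 = 8 × 10^-4.
E = E° − (RT/nF) ln Q = 0.61 − (8.314×288)/(6×96485) × (-7.131) = 0.610 + 0.029 = 0.639 V.

0.639 V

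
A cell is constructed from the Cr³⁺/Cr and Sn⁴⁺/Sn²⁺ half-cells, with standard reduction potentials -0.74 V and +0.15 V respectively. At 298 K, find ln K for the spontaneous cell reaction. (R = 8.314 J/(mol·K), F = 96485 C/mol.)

E°_cell = +0.15 − (-0.74) = 0.89 V, with n = 6 electrons transferred.
At equilibrium E = 0, so the Nernst equation gives ln K = nFE°/RT = (6)(96485)(0.89)/((8.314)(298)) = 207.96.

ln K = 208.0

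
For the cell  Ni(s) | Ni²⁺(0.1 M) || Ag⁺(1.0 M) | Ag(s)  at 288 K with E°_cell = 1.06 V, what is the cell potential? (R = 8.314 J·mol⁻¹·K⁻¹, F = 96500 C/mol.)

1.09 V

Balancing electrons gives n = 2; the reaction quotient is Q = [Ni²⁺]/[Ag⁺]^2 = 0.100.
E = E° − (RT/nF) ln Q = 1.06 − (8.314×288)/(2×96500) × (-2.303) = 1.060 + 0.029 = 1.089 V.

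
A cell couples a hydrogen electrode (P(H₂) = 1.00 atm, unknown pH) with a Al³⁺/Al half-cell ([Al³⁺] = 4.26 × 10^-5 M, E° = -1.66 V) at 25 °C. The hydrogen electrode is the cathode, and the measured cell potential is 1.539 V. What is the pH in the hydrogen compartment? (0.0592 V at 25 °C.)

pH = 3.50

E°_cell = 1.66 V and n = 6.
log Q = n(E° − E)/0.0592 = 6×(1.66 − 1.539)/0.0592 = 12.264.
With Q = [Al³⁺]^2·P(H₂)^3 / [H⁺]^6, solving for [H⁺] gives log[H⁺] = -3.501, so pH = 3.50.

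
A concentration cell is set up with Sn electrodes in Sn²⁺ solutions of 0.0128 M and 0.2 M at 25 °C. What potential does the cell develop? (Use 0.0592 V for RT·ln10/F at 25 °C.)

Both half-cells are Sn²⁺/Sn, so E°_cell = 0. The concentrated side is the cathode; the cell reaction moves Sn²⁺ from high to low concentration with n = 2.
Q = [Sn²⁺]_dilute/[Sn²⁺]_conc = 0.0128/0.2 = 0.0640.
E = 0 − (0.0592/2) log Q = −(0.0592/2)(-1.194) = 0.0353 V.

0.035 V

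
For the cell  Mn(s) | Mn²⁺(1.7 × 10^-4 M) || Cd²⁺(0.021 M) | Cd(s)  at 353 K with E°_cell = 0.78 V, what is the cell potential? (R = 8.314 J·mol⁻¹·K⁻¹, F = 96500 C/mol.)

Balancing electrons gives n = 2; the reaction quotient is Q = [Mn²⁺]/[Cd²⁺] = 0.00810.
E = E° − (RT/nF) ln Q = 0.78 − (8.314×353)/(2×96500) × (-4.816) = 0.780 + 0.073 = 0.853 V.

0.853 V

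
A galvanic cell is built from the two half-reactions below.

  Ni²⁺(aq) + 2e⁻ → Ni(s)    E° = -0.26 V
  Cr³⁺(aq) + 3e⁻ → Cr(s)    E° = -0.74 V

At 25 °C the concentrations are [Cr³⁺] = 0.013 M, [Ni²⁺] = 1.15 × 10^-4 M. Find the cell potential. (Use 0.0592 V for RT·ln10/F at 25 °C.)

The Ni²⁺/Ni couple has the higher reduction potential and acts as the cathode, so E°_cell = -0.26 − (-0.74) = 0.48 V.
Balancing electrons gives n = 6; the reaction quotient is Q = [Cr³⁺]^2/[Ni²⁺]^3 = 1.11 × 10^8.
At 25 °C, E = E° − (0.0592/n) log Q = 0.48 − (0.0592/6)(8.046) = 0.480 − 0.079 = 0.401 V.

0.401 V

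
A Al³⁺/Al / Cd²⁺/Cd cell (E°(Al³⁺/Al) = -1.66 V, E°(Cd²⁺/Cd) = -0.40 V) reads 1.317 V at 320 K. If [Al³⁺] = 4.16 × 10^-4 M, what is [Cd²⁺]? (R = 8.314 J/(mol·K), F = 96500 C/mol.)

From the Nernst equation, ln Q = nF(E° − E)/RT = 6×96500×(1.26 − 1.317)/(8.314×320) = -12.405, so Q = 4.1 × 10^-6.
With Q = [Al³⁺]^2/[Cd²⁺]^3 and the known concentrations, [Cd²⁺]^3 in the denominator gives [Cd²⁺] = 0.35 M.

0.35 M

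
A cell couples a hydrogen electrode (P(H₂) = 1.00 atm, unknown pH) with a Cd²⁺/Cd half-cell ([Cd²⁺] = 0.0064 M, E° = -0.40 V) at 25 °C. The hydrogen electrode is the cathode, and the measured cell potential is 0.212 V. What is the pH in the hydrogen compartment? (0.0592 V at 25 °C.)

E°_cell = 0.40 V and n = 2.
log Q = n(E° − E)/0.0592 = 2×(0.40 − 0.212)/0.0592 = 6.351.
With Q = [Cd²⁺]·P(H₂) / [H⁺]^2, solving for [H⁺] gives log[H⁺] = -4.273, so pH = 4.27.

pH = 4.27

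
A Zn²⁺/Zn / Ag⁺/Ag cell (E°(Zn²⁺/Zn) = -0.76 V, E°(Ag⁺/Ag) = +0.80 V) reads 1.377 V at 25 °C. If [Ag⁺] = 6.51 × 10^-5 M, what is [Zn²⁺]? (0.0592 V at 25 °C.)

0.0065 M

From the Nernst equation, log Q = n(E° − E)/0.0592 = 2(1.56 − 1.377)/0.0592 = 6.182, so Q = 1.52 × 10^6.
With Q = [Zn²⁺]/[Ag⁺]^2 and the known concentrations, [Zn²⁺] in the numerator gives [Zn²⁺] = 0.0065 M.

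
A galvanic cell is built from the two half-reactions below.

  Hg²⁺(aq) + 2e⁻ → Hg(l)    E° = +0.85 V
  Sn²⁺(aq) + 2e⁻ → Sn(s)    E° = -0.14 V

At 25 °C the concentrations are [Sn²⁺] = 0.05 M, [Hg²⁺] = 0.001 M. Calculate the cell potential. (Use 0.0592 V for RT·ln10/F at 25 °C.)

0.940 V

The Hg²⁺/Hg couple has the higher reduction potential and acts as the cathode, so E°_cell = +0.85 − (-0.14) = 0.99 V.
Balancing electrons gives n = 2; the reaction quotient is Q = [Sn²⁺]/[Hg²⁺] = 50.0.
At 25 °C, E = E° − (0.0592/n) log Q = 0.99 − (0.0592/2)(1.699) = 0.990 − 0.050 = 0.940 V.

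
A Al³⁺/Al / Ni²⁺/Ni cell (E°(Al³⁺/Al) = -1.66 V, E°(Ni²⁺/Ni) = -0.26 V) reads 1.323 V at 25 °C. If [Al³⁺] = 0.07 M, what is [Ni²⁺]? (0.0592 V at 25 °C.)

4.3 × 10^-4 M

From the Nernst equation, log Q = n(E° − E)/0.0592 = 6(1.40 − 1.323)/0.0592 = 7.804, so Q = 6.37 × 10^7.
With Q = [Al³⁺]^2/[Ni²⁺]^3 and the known concentrations, [Ni²⁺]^3 in the denominator gives [Ni²⁺] = 4.3 × 10^-4 M.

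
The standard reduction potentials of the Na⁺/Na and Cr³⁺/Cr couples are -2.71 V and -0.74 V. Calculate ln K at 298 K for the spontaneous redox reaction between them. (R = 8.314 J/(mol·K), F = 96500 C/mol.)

E°_cell = -0.74 − (-2.71) = 1.97 V, with n = 3 electrons transferred.
At equilibrium E = 0, so the Nernst equation gives ln K = nFE°/RT = (3)(96500)(1.97)/((8.314)(298)) = 230.19.

ln K = 230.2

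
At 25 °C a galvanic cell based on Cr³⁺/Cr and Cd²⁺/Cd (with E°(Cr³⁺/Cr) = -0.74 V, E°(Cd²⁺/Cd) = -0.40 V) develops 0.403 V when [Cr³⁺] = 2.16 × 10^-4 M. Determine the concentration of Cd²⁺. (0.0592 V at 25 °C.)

From the Nernst equation, log Q = n(E° − E)/0.0592 = 6(0.34 − 0.403)/0.0592 = -6.385, so Q = 4.12 × 10^-7.
With Q = [Cr³⁺]^2/[Cd²⁺]^3 and the known concentrations, [Cd²⁺]^3 in the denominator gives [Cd²⁺] = 0.48 M.

0.48 M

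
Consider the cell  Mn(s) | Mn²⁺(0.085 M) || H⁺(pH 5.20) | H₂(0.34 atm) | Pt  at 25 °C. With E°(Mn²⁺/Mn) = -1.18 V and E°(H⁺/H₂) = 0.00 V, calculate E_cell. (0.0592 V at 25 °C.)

0.92 V

The hydrogen couple is the cathode, so E°_cell = 1.18 V; n = 2.
[H⁺] = 10^(−5.20) = 6.3 × 10^-6 M, and Q = [Mn²⁺]·P(H₂) / [H⁺]^2 = 7.26 × 10^8.
E = E° − (0.0592/2) log Q = 1.18 − (0.0592/2)(8.861) = 0.918 V.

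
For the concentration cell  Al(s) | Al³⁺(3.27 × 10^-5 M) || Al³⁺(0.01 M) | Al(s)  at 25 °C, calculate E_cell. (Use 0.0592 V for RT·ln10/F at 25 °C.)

0.049 V

Both half-cells are Al³⁺/Al, so E°_cell = 0. The concentrated side is the cathode; the cell reaction moves Al³⁺ from high to low concentration with n = 3.
Q = [Al³⁺]_dilute/[Al³⁺]_conc = 3.27 × 10^-5/0.01 = 0.00327.
E = 0 − (0.0592/3) log Q = −(0.0592/3)(-2.485) = 0.0490 V.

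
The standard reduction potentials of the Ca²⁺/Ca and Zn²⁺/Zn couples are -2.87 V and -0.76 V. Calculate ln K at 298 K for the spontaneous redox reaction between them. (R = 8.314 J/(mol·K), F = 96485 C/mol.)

E°_cell = -0.76 − (-2.87) = 2.11 V, with n = 2 electrons transferred.
At equilibrium E = 0, so the Nernst equation gives ln K = nFE°/RT = (2)(96485)(2.11)/((8.314)(298)) = 164.34.

ln K = 164.3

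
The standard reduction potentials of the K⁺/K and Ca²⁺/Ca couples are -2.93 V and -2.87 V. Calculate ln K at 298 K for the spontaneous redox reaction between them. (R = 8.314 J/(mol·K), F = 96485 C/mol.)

ln K = 4.7

E°_cell = -2.87 − (-2.93) = 0.06 V, with n = 2 electrons transferred.
At equilibrium E = 0, so the Nernst equation gives ln K = nFE°/RT = (2)(96485)(0.06)/((8.314)(298)) = 4.67.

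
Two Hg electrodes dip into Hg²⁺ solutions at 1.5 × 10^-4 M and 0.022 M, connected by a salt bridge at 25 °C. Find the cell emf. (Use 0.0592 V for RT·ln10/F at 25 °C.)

Both half-cells are Hg²⁺/Hg, so E°_cell = 0. The concentrated side is the cathode; the cell reaction moves Hg²⁺ from high to low concentration with n = 2.
Q = [Hg²⁺]_dilute/[Hg²⁺]_conc = 1.5 × 10^-4/0.022 = 0.00682.
E = 0 − (0.0592/2) log Q = −(0.0592/2)(-2.166) = 0.0641 V.

0.064 V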